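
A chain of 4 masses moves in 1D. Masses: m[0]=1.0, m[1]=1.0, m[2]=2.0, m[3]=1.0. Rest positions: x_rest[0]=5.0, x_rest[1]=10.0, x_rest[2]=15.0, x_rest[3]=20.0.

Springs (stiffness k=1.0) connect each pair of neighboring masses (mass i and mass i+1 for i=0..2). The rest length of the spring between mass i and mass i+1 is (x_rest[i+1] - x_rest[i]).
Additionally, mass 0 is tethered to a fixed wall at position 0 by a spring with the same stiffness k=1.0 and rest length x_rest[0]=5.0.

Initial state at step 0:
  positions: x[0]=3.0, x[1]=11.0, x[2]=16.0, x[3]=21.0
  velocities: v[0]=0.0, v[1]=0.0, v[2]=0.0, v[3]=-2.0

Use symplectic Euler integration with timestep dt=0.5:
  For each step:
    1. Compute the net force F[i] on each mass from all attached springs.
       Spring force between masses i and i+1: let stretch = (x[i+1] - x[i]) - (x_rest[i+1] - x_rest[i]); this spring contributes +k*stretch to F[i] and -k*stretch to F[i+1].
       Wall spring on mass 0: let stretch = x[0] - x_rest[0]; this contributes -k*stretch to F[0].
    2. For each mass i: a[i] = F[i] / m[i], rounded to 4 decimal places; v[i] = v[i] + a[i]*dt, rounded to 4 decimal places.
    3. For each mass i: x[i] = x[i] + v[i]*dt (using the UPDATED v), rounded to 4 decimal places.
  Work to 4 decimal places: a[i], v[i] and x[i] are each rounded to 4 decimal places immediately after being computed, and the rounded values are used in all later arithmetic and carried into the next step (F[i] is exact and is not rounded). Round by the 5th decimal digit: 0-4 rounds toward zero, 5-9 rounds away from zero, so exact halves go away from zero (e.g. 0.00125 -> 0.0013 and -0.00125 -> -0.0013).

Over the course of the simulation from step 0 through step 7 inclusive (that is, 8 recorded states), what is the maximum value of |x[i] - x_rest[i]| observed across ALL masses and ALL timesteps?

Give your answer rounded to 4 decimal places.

Step 0: x=[3.0000 11.0000 16.0000 21.0000] v=[0.0000 0.0000 0.0000 -2.0000]
Step 1: x=[4.2500 10.2500 16.0000 20.0000] v=[2.5000 -1.5000 0.0000 -2.0000]
Step 2: x=[5.9375 9.4375 15.7813 19.2500] v=[3.3750 -1.6250 -0.4375 -1.5000]
Step 3: x=[7.0157 9.3360 15.2032 18.8828] v=[2.1563 -0.2031 -1.1563 -0.7344]
Step 4: x=[6.9200 10.1212 14.3516 18.8457] v=[-0.1914 1.5704 -1.7032 -0.0742]
Step 5: x=[5.8946 11.1637 13.5330 18.9351] v=[-2.0508 2.0850 -1.6373 0.1788]
Step 6: x=[4.7128 11.4813 13.0935 18.9240] v=[-2.3636 0.6351 -0.8791 -0.0223]
Step 7: x=[4.0449 10.5098 13.1813 18.7052] v=[-1.3358 -1.9431 0.1755 -0.4376]
Max displacement = 2.0157

Answer: 2.0157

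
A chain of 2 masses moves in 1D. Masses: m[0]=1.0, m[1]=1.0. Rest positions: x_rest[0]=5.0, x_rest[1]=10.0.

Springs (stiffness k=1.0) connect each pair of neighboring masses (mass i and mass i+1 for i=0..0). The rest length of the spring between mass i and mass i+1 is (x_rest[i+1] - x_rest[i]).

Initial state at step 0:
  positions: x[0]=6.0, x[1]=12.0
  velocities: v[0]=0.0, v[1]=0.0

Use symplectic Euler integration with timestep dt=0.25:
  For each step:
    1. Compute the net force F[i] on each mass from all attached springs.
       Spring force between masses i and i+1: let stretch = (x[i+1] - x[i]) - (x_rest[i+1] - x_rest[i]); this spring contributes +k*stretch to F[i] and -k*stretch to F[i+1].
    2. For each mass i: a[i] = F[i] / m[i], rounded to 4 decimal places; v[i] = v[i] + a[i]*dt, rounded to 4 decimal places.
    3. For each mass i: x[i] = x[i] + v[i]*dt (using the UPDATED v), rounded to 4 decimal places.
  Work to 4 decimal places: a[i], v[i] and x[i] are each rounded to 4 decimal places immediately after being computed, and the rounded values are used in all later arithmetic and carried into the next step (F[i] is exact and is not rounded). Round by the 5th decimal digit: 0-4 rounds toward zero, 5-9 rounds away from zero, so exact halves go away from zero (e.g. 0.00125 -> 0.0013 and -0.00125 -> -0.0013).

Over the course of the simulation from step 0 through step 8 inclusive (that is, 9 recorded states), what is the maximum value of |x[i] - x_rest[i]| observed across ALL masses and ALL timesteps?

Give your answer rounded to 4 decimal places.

Step 0: x=[6.0000 12.0000] v=[0.0000 0.0000]
Step 1: x=[6.0625 11.9375] v=[0.2500 -0.2500]
Step 2: x=[6.1797 11.8203] v=[0.4688 -0.4688]
Step 3: x=[6.3370 11.6631] v=[0.6290 -0.6290]
Step 4: x=[6.5146 11.4855] v=[0.7105 -0.7105]
Step 5: x=[6.6904 11.3097] v=[0.7032 -0.7032]
Step 6: x=[6.8424 11.1577] v=[0.6080 -0.6080]
Step 7: x=[6.9516 11.0485] v=[0.4368 -0.4368]
Step 8: x=[7.0044 10.9958] v=[0.2110 -0.2110]
Max displacement = 2.0044

Answer: 2.0044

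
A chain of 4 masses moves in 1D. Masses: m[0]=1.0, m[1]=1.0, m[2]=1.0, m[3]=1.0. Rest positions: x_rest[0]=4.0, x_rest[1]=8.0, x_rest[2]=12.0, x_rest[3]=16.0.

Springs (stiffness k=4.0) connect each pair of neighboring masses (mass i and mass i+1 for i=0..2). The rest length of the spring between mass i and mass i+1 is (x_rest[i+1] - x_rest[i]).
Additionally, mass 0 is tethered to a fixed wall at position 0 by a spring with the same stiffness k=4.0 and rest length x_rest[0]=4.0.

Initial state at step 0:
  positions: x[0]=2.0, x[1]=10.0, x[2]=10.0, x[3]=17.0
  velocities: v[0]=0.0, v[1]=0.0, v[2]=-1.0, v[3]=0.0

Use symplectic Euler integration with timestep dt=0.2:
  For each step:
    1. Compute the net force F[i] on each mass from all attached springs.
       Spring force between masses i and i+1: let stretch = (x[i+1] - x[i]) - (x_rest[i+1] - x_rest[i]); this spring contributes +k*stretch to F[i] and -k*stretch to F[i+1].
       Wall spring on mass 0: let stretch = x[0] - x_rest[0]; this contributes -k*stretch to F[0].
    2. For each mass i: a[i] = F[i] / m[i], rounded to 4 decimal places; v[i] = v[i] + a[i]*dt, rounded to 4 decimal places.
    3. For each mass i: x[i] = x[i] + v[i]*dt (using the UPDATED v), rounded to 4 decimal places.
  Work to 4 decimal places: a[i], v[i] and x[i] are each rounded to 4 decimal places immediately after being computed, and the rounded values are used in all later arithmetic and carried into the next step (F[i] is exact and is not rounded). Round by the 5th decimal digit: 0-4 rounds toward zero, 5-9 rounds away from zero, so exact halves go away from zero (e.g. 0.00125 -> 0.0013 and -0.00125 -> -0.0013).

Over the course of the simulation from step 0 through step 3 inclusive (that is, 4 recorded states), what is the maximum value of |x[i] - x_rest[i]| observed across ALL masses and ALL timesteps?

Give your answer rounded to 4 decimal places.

Step 0: x=[2.0000 10.0000 10.0000 17.0000] v=[0.0000 0.0000 -1.0000 0.0000]
Step 1: x=[2.9600 8.7200 10.9200 16.5200] v=[4.8000 -6.4000 4.6000 -2.4000]
Step 2: x=[4.3680 6.8704 12.3840 15.7840] v=[7.0400 -9.2480 7.3200 -3.6800]
Step 3: x=[5.4775 5.5026 13.5098 15.1440] v=[5.5475 -6.8390 5.6291 -3.2000]
Max displacement = 2.4974

Answer: 2.4974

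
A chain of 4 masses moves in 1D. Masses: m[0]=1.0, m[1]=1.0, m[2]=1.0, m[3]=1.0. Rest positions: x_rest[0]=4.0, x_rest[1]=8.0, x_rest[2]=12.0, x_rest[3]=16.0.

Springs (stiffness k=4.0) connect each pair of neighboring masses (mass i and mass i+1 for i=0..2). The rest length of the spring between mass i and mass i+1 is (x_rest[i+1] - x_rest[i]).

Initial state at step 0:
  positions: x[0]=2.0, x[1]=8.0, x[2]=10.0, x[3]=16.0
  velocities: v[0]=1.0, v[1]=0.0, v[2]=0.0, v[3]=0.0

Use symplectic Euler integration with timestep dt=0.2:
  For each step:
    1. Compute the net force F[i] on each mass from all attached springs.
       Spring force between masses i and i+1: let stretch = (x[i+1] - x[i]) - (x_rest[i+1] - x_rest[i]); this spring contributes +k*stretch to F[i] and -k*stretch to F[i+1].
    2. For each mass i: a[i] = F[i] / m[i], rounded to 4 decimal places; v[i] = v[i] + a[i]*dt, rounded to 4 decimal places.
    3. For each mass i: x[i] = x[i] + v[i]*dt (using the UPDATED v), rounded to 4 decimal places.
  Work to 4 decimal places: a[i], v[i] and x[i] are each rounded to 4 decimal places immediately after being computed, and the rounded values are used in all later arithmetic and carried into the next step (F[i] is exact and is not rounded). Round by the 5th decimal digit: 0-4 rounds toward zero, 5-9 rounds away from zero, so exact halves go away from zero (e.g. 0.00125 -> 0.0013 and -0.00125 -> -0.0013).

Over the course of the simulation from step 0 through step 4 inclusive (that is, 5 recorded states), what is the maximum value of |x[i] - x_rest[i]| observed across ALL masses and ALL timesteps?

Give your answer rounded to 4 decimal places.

Answer: 2.1320

Derivation:
Step 0: x=[2.0000 8.0000 10.0000 16.0000] v=[1.0000 0.0000 0.0000 0.0000]
Step 1: x=[2.5200 7.3600 10.6400 15.6800] v=[2.6000 -3.2000 3.2000 -1.6000]
Step 2: x=[3.1744 6.4704 11.5616 15.1936] v=[3.2720 -4.4480 4.6080 -2.4320]
Step 3: x=[3.7162 5.8680 12.2497 14.7661] v=[2.7088 -3.0118 3.4406 -2.1376]
Step 4: x=[3.9622 5.9424 12.3194 14.5760] v=[1.2302 0.3721 0.3484 -0.9507]
Max displacement = 2.1320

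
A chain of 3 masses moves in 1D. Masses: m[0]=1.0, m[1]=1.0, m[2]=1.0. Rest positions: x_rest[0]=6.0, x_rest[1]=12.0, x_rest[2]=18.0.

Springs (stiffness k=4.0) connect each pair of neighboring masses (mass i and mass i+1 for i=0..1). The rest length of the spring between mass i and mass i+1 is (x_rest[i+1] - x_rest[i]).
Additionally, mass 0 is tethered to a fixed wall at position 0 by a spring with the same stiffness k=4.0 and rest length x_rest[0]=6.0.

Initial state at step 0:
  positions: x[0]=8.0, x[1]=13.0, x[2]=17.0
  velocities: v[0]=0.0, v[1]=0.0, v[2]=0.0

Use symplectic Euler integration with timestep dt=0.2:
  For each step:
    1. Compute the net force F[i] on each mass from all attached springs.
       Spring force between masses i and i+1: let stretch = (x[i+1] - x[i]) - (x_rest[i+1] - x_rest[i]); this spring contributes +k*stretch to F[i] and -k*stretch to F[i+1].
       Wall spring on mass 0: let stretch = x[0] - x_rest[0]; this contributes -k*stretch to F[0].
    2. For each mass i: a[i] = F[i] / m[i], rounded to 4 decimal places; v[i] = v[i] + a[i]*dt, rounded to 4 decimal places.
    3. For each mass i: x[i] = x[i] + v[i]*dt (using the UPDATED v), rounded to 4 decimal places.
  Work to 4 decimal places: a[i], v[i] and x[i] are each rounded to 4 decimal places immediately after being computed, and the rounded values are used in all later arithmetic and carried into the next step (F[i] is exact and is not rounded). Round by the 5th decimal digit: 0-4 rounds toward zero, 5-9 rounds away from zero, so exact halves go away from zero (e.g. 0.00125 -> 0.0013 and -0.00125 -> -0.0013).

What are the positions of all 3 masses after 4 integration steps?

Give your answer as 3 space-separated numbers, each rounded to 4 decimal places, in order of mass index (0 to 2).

Answer: 4.8737 11.7807 19.1601

Derivation:
Step 0: x=[8.0000 13.0000 17.0000] v=[0.0000 0.0000 0.0000]
Step 1: x=[7.5200 12.8400 17.3200] v=[-2.4000 -0.8000 1.6000]
Step 2: x=[6.6880 12.5456 17.8832] v=[-4.1600 -1.4720 2.8160]
Step 3: x=[5.7231 12.1680 18.5524] v=[-4.8243 -1.8880 3.3459]
Step 4: x=[4.8737 11.7807 19.1601] v=[-4.2469 -1.9364 3.0384]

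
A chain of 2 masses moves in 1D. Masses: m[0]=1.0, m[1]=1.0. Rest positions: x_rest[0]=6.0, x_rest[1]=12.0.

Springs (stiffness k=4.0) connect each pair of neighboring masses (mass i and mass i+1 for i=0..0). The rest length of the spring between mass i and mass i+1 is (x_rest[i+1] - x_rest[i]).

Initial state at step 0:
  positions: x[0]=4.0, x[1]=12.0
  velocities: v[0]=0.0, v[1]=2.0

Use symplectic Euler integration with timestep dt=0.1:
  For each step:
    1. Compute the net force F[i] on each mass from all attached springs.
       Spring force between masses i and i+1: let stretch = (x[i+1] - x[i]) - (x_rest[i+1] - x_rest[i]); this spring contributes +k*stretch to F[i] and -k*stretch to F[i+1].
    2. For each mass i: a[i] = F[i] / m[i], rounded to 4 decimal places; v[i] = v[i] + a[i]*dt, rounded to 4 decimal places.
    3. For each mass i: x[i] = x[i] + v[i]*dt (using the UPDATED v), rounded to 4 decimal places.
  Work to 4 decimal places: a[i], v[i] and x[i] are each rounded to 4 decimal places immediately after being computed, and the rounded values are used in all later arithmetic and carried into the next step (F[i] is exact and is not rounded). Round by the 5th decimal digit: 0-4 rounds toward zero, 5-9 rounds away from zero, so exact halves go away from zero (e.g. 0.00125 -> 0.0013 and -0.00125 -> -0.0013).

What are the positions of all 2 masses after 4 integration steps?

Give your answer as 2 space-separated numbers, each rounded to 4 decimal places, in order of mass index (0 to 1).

Step 0: x=[4.0000 12.0000] v=[0.0000 2.0000]
Step 1: x=[4.0800 12.1200] v=[0.8000 1.2000]
Step 2: x=[4.2416 12.1584] v=[1.6160 0.3840]
Step 3: x=[4.4799 12.1201] v=[2.3827 -0.3827]
Step 4: x=[4.7838 12.0162] v=[3.0388 -1.0388]

Answer: 4.7838 12.0162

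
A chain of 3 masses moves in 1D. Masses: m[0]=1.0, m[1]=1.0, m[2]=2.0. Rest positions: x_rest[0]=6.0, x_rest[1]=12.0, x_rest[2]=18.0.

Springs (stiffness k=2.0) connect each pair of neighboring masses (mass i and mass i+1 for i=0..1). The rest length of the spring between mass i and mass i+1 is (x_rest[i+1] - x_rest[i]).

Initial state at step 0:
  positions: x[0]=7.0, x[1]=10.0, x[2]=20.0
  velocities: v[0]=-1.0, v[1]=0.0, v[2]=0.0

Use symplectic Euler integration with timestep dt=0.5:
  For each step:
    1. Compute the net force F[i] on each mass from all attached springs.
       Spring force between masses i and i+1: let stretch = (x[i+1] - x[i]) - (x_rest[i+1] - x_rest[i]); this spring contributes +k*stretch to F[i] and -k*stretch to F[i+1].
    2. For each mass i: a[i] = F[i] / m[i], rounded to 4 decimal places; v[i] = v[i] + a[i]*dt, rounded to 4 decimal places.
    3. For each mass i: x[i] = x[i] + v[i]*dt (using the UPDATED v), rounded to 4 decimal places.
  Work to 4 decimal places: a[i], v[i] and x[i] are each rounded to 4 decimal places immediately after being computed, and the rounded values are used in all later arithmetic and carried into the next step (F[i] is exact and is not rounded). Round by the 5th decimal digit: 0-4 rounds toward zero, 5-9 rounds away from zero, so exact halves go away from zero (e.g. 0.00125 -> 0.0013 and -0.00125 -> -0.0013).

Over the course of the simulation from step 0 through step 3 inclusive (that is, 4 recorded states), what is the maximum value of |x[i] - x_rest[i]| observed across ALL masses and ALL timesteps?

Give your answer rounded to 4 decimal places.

Step 0: x=[7.0000 10.0000 20.0000] v=[-1.0000 0.0000 0.0000]
Step 1: x=[5.0000 13.5000 19.0000] v=[-4.0000 7.0000 -2.0000]
Step 2: x=[4.2500 15.5000 18.1250] v=[-1.5000 4.0000 -1.7500]
Step 3: x=[6.1250 13.1875 18.0938] v=[3.7500 -4.6250 -0.0625]
Max displacement = 3.5000

Answer: 3.5000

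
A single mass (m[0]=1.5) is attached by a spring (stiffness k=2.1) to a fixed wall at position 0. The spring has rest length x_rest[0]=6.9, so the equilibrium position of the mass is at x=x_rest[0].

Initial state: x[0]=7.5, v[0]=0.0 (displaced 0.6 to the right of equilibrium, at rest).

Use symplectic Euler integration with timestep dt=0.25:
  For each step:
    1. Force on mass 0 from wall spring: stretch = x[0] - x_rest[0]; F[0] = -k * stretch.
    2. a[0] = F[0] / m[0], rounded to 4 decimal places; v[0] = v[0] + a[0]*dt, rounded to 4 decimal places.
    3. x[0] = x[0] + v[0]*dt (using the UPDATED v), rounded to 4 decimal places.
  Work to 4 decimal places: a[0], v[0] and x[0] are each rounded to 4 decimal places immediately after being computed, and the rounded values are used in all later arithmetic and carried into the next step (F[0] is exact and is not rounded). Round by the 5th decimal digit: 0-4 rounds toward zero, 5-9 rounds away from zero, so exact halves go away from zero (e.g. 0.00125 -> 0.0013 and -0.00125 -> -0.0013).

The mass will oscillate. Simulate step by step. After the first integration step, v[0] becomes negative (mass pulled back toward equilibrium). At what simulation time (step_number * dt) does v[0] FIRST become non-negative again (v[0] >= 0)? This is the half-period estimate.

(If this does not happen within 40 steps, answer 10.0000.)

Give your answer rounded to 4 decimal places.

Step 0: x=[7.5000] v=[0.0000]
Step 1: x=[7.4475] v=[-0.2100]
Step 2: x=[7.3471] v=[-0.4016]
Step 3: x=[7.2076] v=[-0.5581]
Step 4: x=[7.0412] v=[-0.6658]
Step 5: x=[6.8624] v=[-0.7152]
Step 6: x=[6.6869] v=[-0.7021]
Step 7: x=[6.5300] v=[-0.6275]
Step 8: x=[6.4055] v=[-0.4980]
Step 9: x=[6.3243] v=[-0.3249]
Step 10: x=[6.2935] v=[-0.1234]
Step 11: x=[6.3157] v=[0.0889]
First v>=0 after going negative at step 11, time=2.7500

Answer: 2.7500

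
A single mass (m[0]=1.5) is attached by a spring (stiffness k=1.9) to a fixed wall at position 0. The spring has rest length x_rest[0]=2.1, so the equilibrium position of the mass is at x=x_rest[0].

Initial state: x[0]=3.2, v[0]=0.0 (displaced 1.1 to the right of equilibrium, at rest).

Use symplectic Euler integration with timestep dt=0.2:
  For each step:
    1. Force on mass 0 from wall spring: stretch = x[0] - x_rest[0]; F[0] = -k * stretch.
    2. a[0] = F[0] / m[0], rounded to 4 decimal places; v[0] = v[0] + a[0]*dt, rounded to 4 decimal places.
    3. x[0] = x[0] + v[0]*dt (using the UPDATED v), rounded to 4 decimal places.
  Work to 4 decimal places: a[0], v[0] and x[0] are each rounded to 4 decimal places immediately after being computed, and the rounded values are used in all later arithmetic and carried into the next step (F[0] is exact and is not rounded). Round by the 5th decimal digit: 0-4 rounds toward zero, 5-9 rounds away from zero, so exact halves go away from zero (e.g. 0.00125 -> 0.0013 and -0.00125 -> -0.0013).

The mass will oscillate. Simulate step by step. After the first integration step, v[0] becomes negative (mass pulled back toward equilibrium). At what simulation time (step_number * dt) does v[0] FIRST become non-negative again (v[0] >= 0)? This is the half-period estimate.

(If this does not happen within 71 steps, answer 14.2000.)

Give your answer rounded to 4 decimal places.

Step 0: x=[3.2000] v=[0.0000]
Step 1: x=[3.1443] v=[-0.2787]
Step 2: x=[3.0356] v=[-0.5433]
Step 3: x=[2.8795] v=[-0.7803]
Step 4: x=[2.6839] v=[-0.9778]
Step 5: x=[2.4588] v=[-1.1257]
Step 6: x=[2.2155] v=[-1.2166]
Step 7: x=[1.9663] v=[-1.2459]
Step 8: x=[1.7239] v=[-1.2120]
Step 9: x=[1.5006] v=[-1.1167]
Step 10: x=[1.3076] v=[-0.9649]
Step 11: x=[1.1548] v=[-0.7642]
Step 12: x=[1.0499] v=[-0.5247]
Step 13: x=[0.9982] v=[-0.2587]
Step 14: x=[1.0023] v=[0.0204]
First v>=0 after going negative at step 14, time=2.8000

Answer: 2.8000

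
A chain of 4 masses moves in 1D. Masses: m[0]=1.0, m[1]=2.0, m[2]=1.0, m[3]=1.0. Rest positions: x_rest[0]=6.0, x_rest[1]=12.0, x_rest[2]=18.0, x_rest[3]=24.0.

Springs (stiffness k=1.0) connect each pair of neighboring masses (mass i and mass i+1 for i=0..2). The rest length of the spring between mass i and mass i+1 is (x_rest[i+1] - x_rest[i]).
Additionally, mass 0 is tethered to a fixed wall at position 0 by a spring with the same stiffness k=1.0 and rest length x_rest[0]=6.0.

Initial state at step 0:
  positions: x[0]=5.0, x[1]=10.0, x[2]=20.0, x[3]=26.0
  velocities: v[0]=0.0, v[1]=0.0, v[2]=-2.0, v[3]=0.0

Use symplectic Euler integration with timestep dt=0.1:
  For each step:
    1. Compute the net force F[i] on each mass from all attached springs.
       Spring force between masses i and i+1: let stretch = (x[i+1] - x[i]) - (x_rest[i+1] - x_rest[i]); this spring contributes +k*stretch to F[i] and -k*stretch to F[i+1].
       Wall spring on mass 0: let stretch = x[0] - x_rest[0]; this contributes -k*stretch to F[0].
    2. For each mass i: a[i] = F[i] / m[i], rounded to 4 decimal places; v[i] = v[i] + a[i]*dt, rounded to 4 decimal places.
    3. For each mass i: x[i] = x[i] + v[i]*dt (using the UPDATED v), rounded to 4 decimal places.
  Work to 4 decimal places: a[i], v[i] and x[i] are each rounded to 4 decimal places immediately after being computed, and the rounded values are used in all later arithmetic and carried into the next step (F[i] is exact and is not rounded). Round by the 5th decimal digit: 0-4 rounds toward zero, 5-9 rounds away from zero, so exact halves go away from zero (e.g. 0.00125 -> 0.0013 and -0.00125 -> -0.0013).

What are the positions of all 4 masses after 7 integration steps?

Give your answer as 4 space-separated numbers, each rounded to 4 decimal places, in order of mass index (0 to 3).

Step 0: x=[5.0000 10.0000 20.0000 26.0000] v=[0.0000 0.0000 -2.0000 0.0000]
Step 1: x=[5.0000 10.0250 19.7600 26.0000] v=[0.0000 0.2500 -2.4000 0.0000]
Step 2: x=[5.0003 10.0736 19.4851 25.9976] v=[0.0025 0.4855 -2.7495 -0.0240]
Step 3: x=[5.0013 10.1438 19.1812 25.9901] v=[0.0098 0.7024 -3.0394 -0.0753]
Step 4: x=[5.0037 10.2335 18.8550 25.9745] v=[0.0239 0.8972 -3.2623 -0.1562]
Step 5: x=[5.0084 10.3402 18.5138 25.9477] v=[0.0465 1.0668 -3.4125 -0.2682]
Step 6: x=[5.0163 10.4611 18.1652 25.9065] v=[0.0788 1.2089 -3.4865 -0.4116]
Step 7: x=[5.0285 10.5933 17.8169 25.8479] v=[0.1217 1.3219 -3.4828 -0.5857]

Answer: 5.0285 10.5933 17.8169 25.8479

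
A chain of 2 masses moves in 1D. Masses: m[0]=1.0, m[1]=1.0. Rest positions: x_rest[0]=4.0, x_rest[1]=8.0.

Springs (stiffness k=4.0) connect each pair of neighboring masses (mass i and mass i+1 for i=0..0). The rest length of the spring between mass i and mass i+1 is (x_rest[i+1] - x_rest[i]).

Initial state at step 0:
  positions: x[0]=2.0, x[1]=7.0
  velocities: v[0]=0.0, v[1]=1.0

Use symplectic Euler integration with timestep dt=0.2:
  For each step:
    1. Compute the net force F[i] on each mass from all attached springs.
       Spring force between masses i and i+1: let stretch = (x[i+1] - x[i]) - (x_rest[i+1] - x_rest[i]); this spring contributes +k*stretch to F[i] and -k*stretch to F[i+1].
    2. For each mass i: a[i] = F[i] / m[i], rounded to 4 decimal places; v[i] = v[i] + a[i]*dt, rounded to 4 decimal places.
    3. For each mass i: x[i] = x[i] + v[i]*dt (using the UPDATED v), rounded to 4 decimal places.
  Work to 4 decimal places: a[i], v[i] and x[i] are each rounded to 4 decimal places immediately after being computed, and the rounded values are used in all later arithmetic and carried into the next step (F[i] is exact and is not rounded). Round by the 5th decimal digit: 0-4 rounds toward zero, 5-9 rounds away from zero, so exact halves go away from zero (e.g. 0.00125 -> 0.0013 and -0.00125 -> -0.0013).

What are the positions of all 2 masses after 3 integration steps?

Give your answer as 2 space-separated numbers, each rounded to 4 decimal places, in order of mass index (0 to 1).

Answer: 2.8381 6.7619

Derivation:
Step 0: x=[2.0000 7.0000] v=[0.0000 1.0000]
Step 1: x=[2.1600 7.0400] v=[0.8000 0.2000]
Step 2: x=[2.4608 6.9392] v=[1.5040 -0.5040]
Step 3: x=[2.8381 6.7619] v=[1.8867 -0.8867]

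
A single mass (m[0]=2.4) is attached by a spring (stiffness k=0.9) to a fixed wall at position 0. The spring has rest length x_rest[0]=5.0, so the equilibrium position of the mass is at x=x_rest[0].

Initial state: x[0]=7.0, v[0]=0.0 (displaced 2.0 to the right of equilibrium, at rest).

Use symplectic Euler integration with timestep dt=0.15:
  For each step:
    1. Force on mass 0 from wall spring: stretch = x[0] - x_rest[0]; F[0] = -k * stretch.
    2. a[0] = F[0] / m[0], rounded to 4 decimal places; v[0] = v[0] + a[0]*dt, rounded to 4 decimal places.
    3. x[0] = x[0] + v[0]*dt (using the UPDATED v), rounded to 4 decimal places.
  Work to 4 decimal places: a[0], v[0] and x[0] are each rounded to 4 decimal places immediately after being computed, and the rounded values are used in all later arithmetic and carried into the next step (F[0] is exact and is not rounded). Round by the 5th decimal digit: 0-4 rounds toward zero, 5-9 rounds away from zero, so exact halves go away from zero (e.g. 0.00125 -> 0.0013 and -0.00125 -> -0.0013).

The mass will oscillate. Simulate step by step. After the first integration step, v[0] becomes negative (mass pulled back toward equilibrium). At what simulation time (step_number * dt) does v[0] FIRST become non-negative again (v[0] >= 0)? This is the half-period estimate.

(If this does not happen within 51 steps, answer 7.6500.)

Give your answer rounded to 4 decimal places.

Answer: 5.2500

Derivation:
Step 0: x=[7.0000] v=[0.0000]
Step 1: x=[6.9831] v=[-0.1125]
Step 2: x=[6.9495] v=[-0.2241]
Step 3: x=[6.8994] v=[-0.3338]
Step 4: x=[6.8333] v=[-0.4406]
Step 5: x=[6.7517] v=[-0.5437]
Step 6: x=[6.6554] v=[-0.6422]
Step 7: x=[6.5451] v=[-0.7353]
Step 8: x=[6.4218] v=[-0.8222]
Step 9: x=[6.2865] v=[-0.9022]
Step 10: x=[6.1403] v=[-0.9746]
Step 11: x=[5.9845] v=[-1.0387]
Step 12: x=[5.8204] v=[-1.0941]
Step 13: x=[5.6494] v=[-1.1403]
Step 14: x=[5.4729] v=[-1.1768]
Step 15: x=[5.2924] v=[-1.2034]
Step 16: x=[5.1094] v=[-1.2199]
Step 17: x=[4.9255] v=[-1.2261]
Step 18: x=[4.7422] v=[-1.2219]
Step 19: x=[4.5611] v=[-1.2074]
Step 20: x=[4.3837] v=[-1.1827]
Step 21: x=[4.2115] v=[-1.1480]
Step 22: x=[4.0460] v=[-1.1036]
Step 23: x=[3.8885] v=[-1.0499]
Step 24: x=[3.7404] v=[-0.9874]
Step 25: x=[3.6029] v=[-0.9165]
Step 26: x=[3.4772] v=[-0.8379]
Step 27: x=[3.3644] v=[-0.7522]
Step 28: x=[3.2654] v=[-0.6602]
Step 29: x=[3.1810] v=[-0.5626]
Step 30: x=[3.1120] v=[-0.4603]
Step 31: x=[3.0589] v=[-0.3541]
Step 32: x=[3.0222] v=[-0.2449]
Step 33: x=[3.0022] v=[-0.1336]
Step 34: x=[2.9990] v=[-0.0212]
Step 35: x=[3.0127] v=[0.0914]
First v>=0 after going negative at step 35, time=5.2500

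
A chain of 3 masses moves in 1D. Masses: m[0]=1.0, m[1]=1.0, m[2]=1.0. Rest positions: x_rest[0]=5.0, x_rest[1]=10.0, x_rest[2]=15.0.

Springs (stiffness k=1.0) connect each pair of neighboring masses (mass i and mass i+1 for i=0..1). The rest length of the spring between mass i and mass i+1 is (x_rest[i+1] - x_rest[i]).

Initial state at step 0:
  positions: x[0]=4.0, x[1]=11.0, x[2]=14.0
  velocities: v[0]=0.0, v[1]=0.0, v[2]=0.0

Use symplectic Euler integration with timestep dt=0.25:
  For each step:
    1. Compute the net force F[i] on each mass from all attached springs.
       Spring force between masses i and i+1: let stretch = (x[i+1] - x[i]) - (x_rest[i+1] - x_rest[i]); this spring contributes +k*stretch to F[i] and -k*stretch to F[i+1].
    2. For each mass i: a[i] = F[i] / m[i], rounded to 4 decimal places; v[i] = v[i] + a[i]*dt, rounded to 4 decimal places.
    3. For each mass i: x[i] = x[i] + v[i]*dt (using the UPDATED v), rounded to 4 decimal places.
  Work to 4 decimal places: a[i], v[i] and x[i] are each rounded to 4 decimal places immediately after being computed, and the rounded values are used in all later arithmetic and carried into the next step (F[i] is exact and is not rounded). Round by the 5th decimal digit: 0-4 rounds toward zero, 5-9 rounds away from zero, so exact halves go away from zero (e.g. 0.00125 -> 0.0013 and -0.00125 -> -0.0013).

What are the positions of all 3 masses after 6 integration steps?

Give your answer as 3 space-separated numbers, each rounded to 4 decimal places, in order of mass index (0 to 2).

Answer: 5.3182 8.3638 15.3182

Derivation:
Step 0: x=[4.0000 11.0000 14.0000] v=[0.0000 0.0000 0.0000]
Step 1: x=[4.1250 10.7500 14.1250] v=[0.5000 -1.0000 0.5000]
Step 2: x=[4.3516 10.2969 14.3516] v=[0.9063 -1.8125 0.9063]
Step 3: x=[4.6373 9.7256 14.6373] v=[1.1426 -2.2852 1.1426]
Step 4: x=[4.9285 9.1433 14.9285] v=[1.1647 -2.3294 1.1647]
Step 5: x=[5.1706 8.6591 15.1706] v=[0.9684 -1.9368 0.9684]
Step 6: x=[5.3182 8.3638 15.3182] v=[0.5905 -1.1811 0.5905]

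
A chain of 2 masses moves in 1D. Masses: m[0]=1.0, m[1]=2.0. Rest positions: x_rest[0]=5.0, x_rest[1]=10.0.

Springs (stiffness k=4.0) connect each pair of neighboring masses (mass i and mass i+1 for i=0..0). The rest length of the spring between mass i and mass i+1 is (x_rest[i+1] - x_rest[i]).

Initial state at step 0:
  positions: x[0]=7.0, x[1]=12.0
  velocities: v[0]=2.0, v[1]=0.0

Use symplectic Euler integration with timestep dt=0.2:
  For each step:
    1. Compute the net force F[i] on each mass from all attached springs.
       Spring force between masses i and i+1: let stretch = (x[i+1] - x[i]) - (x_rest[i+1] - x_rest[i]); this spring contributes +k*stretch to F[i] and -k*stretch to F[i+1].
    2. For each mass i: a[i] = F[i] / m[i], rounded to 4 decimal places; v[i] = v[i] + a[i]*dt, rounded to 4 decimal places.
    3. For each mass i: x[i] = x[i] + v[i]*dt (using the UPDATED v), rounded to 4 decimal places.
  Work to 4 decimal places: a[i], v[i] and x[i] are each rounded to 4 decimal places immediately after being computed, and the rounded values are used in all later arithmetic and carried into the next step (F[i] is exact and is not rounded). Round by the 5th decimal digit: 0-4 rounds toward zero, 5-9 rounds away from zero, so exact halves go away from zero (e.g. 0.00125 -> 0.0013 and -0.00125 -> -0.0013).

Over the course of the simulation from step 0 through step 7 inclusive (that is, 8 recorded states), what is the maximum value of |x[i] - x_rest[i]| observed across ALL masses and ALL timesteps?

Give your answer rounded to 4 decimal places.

Answer: 3.0485

Derivation:
Step 0: x=[7.0000 12.0000] v=[2.0000 0.0000]
Step 1: x=[7.4000 12.0000] v=[2.0000 0.0000]
Step 2: x=[7.7360 12.0320] v=[1.6800 0.1600]
Step 3: x=[7.9594 12.1203] v=[1.1168 0.4416]
Step 4: x=[8.0485 12.2757] v=[0.4455 0.7772]
Step 5: x=[8.0140 12.4930] v=[-0.1727 1.0863]
Step 6: x=[7.8961 12.7519] v=[-0.5895 1.2947]
Step 7: x=[7.7551 13.0224] v=[-0.7049 1.3524]
Max displacement = 3.0485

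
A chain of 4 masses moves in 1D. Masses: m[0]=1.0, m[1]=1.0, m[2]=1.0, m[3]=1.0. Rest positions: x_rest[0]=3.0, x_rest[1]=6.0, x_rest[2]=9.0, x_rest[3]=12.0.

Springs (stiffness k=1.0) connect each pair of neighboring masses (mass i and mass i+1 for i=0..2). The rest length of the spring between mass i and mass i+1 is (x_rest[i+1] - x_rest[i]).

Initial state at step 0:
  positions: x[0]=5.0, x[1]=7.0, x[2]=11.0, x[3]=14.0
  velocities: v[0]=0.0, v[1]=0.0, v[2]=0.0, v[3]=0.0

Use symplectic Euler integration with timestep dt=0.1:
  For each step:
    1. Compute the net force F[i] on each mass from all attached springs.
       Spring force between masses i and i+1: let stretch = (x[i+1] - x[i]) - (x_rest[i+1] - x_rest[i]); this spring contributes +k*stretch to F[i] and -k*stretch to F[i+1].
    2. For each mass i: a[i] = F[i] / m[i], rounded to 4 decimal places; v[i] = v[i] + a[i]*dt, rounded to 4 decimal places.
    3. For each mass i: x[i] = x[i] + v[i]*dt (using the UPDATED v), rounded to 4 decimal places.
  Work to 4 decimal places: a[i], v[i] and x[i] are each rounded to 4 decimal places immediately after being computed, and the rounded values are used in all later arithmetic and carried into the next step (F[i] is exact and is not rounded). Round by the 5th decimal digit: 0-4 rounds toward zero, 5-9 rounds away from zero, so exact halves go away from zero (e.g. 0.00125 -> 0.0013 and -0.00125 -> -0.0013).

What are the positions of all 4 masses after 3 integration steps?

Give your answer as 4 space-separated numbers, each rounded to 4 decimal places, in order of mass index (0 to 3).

Answer: 4.9415 7.1170 10.9420 13.9995

Derivation:
Step 0: x=[5.0000 7.0000 11.0000 14.0000] v=[0.0000 0.0000 0.0000 0.0000]
Step 1: x=[4.9900 7.0200 10.9900 14.0000] v=[-0.1000 0.2000 -0.1000 0.0000]
Step 2: x=[4.9703 7.0594 10.9704 13.9999] v=[-0.1970 0.3940 -0.1960 -0.0010]
Step 3: x=[4.9415 7.1170 10.9420 13.9995] v=[-0.2881 0.5762 -0.2842 -0.0040]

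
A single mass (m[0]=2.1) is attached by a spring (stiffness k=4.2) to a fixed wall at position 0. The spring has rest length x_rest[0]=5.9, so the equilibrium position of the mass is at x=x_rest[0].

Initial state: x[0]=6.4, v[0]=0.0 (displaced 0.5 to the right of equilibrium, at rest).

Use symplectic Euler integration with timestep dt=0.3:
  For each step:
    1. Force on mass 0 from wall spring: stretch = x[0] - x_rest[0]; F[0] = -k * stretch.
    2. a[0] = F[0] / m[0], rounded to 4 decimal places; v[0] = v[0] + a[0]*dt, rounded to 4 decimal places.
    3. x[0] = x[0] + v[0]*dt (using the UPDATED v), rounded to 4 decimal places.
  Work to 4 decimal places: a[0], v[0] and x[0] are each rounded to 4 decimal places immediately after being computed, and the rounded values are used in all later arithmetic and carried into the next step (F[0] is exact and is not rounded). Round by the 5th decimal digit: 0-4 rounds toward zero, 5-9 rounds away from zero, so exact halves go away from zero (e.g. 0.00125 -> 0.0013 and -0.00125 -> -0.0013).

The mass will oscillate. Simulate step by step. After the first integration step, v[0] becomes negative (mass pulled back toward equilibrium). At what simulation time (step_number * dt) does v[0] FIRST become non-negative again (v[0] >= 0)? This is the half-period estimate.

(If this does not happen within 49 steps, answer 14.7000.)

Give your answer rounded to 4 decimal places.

Answer: 2.4000

Derivation:
Step 0: x=[6.4000] v=[0.0000]
Step 1: x=[6.3100] v=[-0.3000]
Step 2: x=[6.1462] v=[-0.5460]
Step 3: x=[5.9381] v=[-0.6937]
Step 4: x=[5.7231] v=[-0.7166]
Step 5: x=[5.5400] v=[-0.6105]
Step 6: x=[5.4217] v=[-0.3945]
Step 7: x=[5.3895] v=[-0.1075]
Step 8: x=[5.4491] v=[0.1988]
First v>=0 after going negative at step 8, time=2.4000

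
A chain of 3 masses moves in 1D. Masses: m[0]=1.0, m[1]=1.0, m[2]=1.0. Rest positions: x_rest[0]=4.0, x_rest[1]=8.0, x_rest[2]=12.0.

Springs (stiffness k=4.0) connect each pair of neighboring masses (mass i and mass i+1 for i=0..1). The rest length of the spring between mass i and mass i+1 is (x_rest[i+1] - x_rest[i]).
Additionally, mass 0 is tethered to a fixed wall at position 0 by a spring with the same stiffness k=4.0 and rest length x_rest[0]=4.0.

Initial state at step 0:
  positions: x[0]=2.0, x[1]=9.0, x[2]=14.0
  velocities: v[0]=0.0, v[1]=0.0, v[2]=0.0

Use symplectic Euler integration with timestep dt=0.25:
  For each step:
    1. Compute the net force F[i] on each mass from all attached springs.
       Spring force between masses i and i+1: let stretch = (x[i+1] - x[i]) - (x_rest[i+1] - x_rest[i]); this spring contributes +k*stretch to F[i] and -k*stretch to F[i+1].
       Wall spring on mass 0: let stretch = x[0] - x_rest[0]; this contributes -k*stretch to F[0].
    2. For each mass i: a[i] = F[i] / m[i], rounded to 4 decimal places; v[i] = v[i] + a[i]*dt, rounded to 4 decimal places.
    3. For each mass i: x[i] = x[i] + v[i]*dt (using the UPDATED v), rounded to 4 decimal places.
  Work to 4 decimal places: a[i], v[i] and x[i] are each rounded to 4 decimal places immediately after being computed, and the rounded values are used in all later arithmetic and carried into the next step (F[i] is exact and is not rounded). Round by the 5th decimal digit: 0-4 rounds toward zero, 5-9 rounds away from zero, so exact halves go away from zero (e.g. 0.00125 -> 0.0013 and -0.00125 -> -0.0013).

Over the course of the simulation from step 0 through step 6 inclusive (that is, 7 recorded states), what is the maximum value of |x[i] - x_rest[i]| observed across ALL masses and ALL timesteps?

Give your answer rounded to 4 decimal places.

Step 0: x=[2.0000 9.0000 14.0000] v=[0.0000 0.0000 0.0000]
Step 1: x=[3.2500 8.5000 13.7500] v=[5.0000 -2.0000 -1.0000]
Step 2: x=[5.0000 8.0000 13.1875] v=[7.0000 -2.0000 -2.2500]
Step 3: x=[6.2500 8.0469 12.3281] v=[5.0000 0.1875 -3.4375]
Step 4: x=[6.3867 8.7149 11.3984] v=[0.5469 2.6718 -3.7187]
Step 5: x=[5.5088 9.4717 10.7979] v=[-3.5116 3.0271 -2.4022]
Step 6: x=[4.2444 9.5693 10.8658] v=[-5.0575 0.3904 0.2716]
Max displacement = 2.3867

Answer: 2.3867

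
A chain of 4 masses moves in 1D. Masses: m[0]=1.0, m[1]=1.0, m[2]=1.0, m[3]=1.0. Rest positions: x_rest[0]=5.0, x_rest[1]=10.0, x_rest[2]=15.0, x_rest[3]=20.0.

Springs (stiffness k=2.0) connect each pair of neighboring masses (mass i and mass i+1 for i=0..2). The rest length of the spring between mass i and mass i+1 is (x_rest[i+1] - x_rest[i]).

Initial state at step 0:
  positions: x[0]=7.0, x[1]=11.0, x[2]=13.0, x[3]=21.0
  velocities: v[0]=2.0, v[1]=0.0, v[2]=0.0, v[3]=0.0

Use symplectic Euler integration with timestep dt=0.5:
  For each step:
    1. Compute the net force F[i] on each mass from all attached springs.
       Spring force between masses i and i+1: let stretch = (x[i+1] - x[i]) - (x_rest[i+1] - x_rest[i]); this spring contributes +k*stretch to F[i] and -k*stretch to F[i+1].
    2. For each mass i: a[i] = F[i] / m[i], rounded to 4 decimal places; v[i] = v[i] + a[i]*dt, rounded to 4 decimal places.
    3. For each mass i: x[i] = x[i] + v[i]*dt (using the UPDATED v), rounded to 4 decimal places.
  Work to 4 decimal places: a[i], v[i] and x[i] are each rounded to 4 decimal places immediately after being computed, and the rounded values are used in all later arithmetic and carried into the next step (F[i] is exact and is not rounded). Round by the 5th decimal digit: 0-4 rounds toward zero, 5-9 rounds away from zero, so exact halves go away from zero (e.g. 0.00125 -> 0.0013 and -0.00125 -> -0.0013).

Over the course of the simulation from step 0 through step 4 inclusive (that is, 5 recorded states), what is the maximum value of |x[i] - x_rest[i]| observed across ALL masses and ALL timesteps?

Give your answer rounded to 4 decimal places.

Answer: 3.2500

Derivation:
Step 0: x=[7.0000 11.0000 13.0000 21.0000] v=[2.0000 0.0000 0.0000 0.0000]
Step 1: x=[7.5000 10.0000 16.0000 19.5000] v=[1.0000 -2.0000 6.0000 -3.0000]
Step 2: x=[6.7500 10.7500 17.7500 18.7500] v=[-1.5000 1.5000 3.5000 -1.5000]
Step 3: x=[5.5000 13.0000 16.5000 20.0000] v=[-2.5000 4.5000 -2.5000 2.5000]
Step 4: x=[5.5000 13.2500 15.2500 22.0000] v=[0.0000 0.5000 -2.5000 4.0000]
Max displacement = 3.2500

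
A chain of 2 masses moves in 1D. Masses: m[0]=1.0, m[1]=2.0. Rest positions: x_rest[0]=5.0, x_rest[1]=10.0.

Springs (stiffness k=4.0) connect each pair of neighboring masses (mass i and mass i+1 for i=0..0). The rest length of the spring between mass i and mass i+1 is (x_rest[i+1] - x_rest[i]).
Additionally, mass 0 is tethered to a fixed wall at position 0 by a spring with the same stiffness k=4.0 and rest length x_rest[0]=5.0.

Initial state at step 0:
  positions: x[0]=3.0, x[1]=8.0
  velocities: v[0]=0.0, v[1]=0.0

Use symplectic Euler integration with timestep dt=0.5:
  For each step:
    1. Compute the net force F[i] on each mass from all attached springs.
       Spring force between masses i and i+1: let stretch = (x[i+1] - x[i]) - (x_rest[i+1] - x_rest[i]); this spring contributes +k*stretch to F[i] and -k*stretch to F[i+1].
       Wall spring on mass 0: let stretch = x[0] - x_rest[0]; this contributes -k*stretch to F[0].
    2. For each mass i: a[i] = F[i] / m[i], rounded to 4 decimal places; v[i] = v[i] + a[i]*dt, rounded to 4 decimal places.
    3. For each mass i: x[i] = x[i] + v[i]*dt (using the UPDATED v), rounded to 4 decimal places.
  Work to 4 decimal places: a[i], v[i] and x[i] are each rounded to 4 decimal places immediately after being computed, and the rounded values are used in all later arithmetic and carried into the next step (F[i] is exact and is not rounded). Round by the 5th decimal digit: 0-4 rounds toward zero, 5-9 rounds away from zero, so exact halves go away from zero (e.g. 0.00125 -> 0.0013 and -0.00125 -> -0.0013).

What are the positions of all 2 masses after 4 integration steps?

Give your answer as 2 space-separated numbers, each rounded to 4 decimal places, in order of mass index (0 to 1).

Answer: 5.5000 11.2500

Derivation:
Step 0: x=[3.0000 8.0000] v=[0.0000 0.0000]
Step 1: x=[5.0000 8.0000] v=[4.0000 0.0000]
Step 2: x=[5.0000 9.0000] v=[0.0000 2.0000]
Step 3: x=[4.0000 10.5000] v=[-2.0000 3.0000]
Step 4: x=[5.5000 11.2500] v=[3.0000 1.5000]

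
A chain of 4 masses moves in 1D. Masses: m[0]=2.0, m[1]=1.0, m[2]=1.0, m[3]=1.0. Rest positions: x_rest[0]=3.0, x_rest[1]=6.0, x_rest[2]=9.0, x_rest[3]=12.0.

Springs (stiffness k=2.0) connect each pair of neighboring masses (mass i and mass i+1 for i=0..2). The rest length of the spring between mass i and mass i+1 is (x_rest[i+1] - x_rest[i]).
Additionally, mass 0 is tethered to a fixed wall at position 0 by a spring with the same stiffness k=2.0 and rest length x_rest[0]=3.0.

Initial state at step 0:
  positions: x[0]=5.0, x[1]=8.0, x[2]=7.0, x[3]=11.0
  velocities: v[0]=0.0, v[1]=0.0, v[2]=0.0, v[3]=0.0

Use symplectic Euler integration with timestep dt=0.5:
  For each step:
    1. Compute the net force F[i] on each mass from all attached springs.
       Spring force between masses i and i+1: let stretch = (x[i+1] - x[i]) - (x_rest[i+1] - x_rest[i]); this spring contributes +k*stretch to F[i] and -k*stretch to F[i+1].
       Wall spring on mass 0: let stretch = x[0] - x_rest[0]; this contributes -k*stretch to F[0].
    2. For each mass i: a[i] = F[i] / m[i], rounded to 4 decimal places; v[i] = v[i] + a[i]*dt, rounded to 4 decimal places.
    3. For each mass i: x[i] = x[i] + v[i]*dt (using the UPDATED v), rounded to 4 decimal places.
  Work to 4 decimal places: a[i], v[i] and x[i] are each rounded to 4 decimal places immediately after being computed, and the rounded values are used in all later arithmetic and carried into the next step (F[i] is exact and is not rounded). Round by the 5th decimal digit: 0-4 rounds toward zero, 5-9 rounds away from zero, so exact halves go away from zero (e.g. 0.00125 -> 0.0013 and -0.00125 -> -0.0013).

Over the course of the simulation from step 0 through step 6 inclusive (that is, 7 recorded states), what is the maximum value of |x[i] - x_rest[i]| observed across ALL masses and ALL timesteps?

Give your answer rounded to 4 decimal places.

Answer: 2.6171

Derivation:
Step 0: x=[5.0000 8.0000 7.0000 11.0000] v=[0.0000 0.0000 0.0000 0.0000]
Step 1: x=[4.5000 6.0000 9.5000 10.5000] v=[-1.0000 -4.0000 5.0000 -1.0000]
Step 2: x=[3.2500 5.0000 10.7500 11.0000] v=[-2.5000 -2.0000 2.5000 1.0000]
Step 3: x=[1.6250 6.0000 9.2500 12.8750] v=[-3.2500 2.0000 -3.0000 3.7500]
Step 4: x=[0.6875 6.4375 7.9375 14.4375] v=[-1.8750 0.8750 -2.6250 3.1250]
Step 5: x=[1.0157 4.7500 9.1250 14.2500] v=[0.6563 -3.3750 2.3750 -0.3750]
Step 6: x=[2.0235 3.3829 10.6875 13.0000] v=[2.0156 -2.7343 3.1250 -2.5000]
Max displacement = 2.6171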